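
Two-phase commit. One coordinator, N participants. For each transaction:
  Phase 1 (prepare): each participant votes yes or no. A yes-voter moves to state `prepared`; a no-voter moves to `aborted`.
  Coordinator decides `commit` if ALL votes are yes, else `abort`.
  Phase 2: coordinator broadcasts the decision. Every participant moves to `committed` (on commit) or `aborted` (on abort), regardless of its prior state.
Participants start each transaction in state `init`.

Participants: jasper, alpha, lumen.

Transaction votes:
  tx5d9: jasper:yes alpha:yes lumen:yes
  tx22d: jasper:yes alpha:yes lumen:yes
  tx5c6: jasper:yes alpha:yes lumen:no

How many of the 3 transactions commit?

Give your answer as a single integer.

Answer: 2

Derivation:
tx5d9: all yes -> commit (commits=1)
tx22d: all yes -> commit (commits=2)
tx5c6: no from lumen -> abort (commits=2)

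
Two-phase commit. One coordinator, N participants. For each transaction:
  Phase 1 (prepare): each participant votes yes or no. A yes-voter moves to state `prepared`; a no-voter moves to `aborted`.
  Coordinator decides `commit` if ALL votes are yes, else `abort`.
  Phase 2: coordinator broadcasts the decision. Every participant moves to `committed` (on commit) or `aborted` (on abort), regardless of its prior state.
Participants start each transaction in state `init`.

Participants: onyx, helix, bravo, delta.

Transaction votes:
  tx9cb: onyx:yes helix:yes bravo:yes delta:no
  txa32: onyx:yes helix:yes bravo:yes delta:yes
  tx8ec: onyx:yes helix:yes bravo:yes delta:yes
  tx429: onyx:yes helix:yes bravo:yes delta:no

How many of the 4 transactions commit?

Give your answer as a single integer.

tx9cb: no from delta -> abort (commits=0)
txa32: all yes -> commit (commits=1)
tx8ec: all yes -> commit (commits=2)
tx429: no from delta -> abort (commits=2)

Answer: 2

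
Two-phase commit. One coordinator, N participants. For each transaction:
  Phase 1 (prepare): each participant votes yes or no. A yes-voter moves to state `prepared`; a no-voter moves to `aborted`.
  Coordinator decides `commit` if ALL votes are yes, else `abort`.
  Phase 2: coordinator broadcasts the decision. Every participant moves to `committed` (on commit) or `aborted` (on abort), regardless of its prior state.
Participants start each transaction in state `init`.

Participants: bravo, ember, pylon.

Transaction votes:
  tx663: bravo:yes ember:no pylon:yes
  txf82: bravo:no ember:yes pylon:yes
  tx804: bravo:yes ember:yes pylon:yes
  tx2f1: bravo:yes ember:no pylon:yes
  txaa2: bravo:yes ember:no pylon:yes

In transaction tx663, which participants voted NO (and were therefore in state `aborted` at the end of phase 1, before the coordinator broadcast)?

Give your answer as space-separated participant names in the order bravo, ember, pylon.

Txn tx663 phase 1: bravo yes -> prepared; ember no -> aborted; pylon yes -> prepared

Answer: ember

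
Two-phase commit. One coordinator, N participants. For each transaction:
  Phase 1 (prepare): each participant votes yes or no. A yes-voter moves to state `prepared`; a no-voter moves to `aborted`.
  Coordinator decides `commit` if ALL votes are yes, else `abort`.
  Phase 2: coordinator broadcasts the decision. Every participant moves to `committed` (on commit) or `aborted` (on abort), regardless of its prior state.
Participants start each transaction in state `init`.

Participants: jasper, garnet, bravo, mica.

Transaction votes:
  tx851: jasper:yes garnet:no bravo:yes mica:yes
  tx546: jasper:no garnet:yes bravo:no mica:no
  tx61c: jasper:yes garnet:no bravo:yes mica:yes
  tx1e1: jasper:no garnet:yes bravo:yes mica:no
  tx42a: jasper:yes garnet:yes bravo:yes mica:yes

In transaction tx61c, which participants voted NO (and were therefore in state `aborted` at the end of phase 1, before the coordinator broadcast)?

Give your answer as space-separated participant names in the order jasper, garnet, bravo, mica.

Answer: garnet

Derivation:
Txn tx61c phase 1: jasper yes -> prepared; garnet no -> aborted; bravo yes -> prepared; mica yes -> prepared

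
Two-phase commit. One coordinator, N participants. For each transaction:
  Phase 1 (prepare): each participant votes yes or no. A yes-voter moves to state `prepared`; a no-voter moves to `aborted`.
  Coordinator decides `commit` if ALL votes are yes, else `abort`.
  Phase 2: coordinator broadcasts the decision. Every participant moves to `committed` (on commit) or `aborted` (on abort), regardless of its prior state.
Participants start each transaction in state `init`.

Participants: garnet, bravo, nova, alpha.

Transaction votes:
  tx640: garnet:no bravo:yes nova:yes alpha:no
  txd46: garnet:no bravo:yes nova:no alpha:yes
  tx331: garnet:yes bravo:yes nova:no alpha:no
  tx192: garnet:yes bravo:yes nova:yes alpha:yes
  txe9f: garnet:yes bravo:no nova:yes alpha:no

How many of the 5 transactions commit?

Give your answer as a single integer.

Answer: 1

Derivation:
tx640: no from garnet, alpha -> abort (commits=0)
txd46: no from garnet, nova -> abort (commits=0)
tx331: no from nova, alpha -> abort (commits=0)
tx192: all yes -> commit (commits=1)
txe9f: no from bravo, alpha -> abort (commits=1)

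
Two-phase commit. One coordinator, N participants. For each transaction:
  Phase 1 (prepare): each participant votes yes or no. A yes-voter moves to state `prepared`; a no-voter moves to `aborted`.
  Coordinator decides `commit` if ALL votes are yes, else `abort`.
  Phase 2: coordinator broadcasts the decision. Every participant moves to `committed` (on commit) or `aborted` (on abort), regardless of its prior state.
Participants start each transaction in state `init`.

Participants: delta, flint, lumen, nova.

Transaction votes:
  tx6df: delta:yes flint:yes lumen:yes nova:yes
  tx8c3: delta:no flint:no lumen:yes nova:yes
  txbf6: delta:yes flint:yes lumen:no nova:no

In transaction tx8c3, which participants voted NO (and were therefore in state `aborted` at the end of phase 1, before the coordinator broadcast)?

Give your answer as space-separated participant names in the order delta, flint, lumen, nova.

Answer: delta flint

Derivation:
Txn tx8c3 phase 1: delta no -> aborted; flint no -> aborted; lumen yes -> prepared; nova yes -> prepared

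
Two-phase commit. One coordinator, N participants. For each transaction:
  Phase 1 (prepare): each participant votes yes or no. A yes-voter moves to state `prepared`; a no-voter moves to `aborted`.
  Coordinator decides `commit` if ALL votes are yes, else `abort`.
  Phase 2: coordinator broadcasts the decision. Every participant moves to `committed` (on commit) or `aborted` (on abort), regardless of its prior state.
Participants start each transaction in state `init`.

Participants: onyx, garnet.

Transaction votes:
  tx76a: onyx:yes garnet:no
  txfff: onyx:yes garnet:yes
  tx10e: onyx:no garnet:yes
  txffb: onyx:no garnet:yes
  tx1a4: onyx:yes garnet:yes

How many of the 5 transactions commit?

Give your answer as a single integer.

Answer: 2

Derivation:
tx76a: no from garnet -> abort (commits=0)
txfff: all yes -> commit (commits=1)
tx10e: no from onyx -> abort (commits=1)
txffb: no from onyx -> abort (commits=1)
tx1a4: all yes -> commit (commits=2)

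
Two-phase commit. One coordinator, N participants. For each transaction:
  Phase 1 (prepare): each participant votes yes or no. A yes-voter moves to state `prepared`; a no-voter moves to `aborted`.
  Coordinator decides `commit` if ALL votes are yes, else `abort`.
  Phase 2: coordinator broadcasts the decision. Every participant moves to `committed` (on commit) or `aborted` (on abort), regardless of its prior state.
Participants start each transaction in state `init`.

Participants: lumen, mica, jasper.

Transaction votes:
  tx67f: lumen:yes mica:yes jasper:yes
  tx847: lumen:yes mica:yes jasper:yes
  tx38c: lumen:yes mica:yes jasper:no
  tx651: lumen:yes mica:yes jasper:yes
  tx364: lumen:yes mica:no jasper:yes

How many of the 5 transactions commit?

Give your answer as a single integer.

tx67f: all yes -> commit (commits=1)
tx847: all yes -> commit (commits=2)
tx38c: no from jasper -> abort (commits=2)
tx651: all yes -> commit (commits=3)
tx364: no from mica -> abort (commits=3)

Answer: 3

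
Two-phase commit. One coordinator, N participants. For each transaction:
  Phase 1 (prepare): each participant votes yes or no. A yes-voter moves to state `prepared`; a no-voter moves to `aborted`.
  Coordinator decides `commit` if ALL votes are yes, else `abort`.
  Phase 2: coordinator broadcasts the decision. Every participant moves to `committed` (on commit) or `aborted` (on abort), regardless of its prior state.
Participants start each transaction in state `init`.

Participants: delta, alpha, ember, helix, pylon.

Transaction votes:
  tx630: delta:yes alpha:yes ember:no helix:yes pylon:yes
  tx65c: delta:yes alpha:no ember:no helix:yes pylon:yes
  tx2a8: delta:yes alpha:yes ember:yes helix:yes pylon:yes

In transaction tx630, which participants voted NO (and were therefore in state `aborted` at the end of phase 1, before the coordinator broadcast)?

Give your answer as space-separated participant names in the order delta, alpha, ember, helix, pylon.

Txn tx630 phase 1: delta yes -> prepared; alpha yes -> prepared; ember no -> aborted; helix yes -> prepared; pylon yes -> prepared

Answer: ember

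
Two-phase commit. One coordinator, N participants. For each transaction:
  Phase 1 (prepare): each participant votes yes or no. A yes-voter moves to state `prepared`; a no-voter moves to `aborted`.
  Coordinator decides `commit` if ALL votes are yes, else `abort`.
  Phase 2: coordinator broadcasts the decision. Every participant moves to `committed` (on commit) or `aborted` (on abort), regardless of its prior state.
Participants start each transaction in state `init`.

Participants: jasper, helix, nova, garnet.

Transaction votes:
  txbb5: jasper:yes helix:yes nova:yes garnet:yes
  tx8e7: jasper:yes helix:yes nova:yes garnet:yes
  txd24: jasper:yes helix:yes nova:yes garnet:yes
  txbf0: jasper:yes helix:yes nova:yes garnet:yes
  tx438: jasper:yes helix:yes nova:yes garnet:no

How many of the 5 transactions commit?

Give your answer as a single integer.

Answer: 4

Derivation:
txbb5: all yes -> commit (commits=1)
tx8e7: all yes -> commit (commits=2)
txd24: all yes -> commit (commits=3)
txbf0: all yes -> commit (commits=4)
tx438: no from garnet -> abort (commits=4)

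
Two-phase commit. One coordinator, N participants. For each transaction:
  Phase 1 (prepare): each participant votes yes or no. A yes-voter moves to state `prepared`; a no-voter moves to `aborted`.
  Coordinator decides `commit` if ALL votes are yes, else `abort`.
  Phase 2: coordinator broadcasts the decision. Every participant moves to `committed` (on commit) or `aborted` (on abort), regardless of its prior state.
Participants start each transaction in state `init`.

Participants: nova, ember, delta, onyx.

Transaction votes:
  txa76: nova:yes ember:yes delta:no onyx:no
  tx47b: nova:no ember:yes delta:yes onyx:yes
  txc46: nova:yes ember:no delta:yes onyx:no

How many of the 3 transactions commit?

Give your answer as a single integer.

Answer: 0

Derivation:
txa76: no from delta, onyx -> abort (commits=0)
tx47b: no from nova -> abort (commits=0)
txc46: no from ember, onyx -> abort (commits=0)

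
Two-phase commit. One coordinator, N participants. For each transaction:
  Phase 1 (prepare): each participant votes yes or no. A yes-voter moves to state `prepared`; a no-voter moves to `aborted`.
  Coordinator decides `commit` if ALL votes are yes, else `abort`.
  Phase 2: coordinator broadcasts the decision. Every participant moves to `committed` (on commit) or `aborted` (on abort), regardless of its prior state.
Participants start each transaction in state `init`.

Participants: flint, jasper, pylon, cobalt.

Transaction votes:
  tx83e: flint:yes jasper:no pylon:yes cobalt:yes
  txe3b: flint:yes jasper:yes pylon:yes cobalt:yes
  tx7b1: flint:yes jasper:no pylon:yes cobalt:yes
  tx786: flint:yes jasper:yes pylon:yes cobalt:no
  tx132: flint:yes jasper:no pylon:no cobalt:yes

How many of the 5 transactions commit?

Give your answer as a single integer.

tx83e: no from jasper -> abort (commits=0)
txe3b: all yes -> commit (commits=1)
tx7b1: no from jasper -> abort (commits=1)
tx786: no from cobalt -> abort (commits=1)
tx132: no from jasper, pylon -> abort (commits=1)

Answer: 1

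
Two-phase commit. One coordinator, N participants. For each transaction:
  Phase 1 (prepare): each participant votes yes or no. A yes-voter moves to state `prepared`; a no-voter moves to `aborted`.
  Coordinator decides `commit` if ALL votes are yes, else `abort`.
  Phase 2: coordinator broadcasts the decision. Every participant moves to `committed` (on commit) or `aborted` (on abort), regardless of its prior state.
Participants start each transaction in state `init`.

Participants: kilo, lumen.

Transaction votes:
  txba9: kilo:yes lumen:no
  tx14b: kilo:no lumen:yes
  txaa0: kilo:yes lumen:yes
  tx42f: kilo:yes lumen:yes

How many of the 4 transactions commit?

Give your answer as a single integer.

Answer: 2

Derivation:
txba9: no from lumen -> abort (commits=0)
tx14b: no from kilo -> abort (commits=0)
txaa0: all yes -> commit (commits=1)
tx42f: all yes -> commit (commits=2)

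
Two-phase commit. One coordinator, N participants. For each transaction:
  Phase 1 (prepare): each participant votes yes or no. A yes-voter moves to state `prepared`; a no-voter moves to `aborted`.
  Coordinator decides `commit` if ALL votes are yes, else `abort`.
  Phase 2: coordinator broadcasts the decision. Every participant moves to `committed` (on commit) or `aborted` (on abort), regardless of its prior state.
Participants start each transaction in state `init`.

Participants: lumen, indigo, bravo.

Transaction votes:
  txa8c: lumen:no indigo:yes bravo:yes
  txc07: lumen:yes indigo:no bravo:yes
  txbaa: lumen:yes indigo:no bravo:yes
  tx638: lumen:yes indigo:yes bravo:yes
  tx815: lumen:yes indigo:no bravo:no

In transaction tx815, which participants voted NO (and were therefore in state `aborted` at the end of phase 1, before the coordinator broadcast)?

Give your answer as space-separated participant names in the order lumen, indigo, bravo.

Answer: indigo bravo

Derivation:
Txn tx815 phase 1: lumen yes -> prepared; indigo no -> aborted; bravo no -> aborted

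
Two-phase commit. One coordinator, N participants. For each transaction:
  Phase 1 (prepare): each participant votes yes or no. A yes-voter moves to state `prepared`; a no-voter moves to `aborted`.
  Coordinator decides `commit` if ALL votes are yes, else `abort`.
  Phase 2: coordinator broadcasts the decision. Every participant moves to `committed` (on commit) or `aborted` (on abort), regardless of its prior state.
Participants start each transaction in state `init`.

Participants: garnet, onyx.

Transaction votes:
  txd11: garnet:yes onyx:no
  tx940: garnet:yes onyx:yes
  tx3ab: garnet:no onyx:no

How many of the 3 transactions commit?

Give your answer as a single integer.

txd11: no from onyx -> abort (commits=0)
tx940: all yes -> commit (commits=1)
tx3ab: no from garnet, onyx -> abort (commits=1)

Answer: 1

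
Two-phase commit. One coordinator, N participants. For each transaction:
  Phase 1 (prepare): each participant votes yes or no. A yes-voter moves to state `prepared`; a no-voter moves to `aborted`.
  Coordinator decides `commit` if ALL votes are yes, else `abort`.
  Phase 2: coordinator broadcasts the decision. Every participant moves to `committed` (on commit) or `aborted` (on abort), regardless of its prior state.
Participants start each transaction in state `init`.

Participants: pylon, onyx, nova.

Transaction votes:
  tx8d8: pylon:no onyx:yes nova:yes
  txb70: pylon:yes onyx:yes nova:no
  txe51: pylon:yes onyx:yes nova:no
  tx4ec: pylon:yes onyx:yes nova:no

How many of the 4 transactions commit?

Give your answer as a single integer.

tx8d8: no from pylon -> abort (commits=0)
txb70: no from nova -> abort (commits=0)
txe51: no from nova -> abort (commits=0)
tx4ec: no from nova -> abort (commits=0)

Answer: 0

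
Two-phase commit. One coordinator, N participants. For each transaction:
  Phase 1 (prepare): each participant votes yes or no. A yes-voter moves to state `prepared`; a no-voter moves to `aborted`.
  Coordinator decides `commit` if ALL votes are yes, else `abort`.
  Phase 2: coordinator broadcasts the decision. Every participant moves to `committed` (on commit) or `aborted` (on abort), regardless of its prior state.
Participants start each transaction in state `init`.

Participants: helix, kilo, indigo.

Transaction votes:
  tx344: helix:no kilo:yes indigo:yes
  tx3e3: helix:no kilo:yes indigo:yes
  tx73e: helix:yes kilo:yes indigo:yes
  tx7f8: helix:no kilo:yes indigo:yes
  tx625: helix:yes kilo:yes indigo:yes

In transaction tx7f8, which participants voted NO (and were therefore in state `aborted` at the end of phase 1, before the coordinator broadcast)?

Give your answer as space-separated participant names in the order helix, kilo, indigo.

Txn tx7f8 phase 1: helix no -> aborted; kilo yes -> prepared; indigo yes -> prepared

Answer: helix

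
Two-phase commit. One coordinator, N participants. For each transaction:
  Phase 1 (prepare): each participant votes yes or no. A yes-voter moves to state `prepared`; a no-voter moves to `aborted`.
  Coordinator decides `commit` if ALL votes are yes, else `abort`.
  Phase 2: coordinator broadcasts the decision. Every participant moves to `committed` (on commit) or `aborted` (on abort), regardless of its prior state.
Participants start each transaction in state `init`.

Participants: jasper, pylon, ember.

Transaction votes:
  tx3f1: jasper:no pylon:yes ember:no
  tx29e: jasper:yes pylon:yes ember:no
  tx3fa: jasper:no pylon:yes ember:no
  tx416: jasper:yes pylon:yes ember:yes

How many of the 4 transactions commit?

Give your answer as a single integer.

Answer: 1

Derivation:
tx3f1: no from jasper, ember -> abort (commits=0)
tx29e: no from ember -> abort (commits=0)
tx3fa: no from jasper, ember -> abort (commits=0)
tx416: all yes -> commit (commits=1)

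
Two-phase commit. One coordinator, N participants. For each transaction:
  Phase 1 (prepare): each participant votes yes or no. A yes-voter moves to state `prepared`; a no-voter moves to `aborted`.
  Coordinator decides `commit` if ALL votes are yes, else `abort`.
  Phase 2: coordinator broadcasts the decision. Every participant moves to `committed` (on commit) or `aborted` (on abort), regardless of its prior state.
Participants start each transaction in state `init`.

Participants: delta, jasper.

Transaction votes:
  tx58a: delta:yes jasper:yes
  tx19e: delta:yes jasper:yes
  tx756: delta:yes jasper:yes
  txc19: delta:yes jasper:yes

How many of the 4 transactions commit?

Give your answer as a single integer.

tx58a: all yes -> commit (commits=1)
tx19e: all yes -> commit (commits=2)
tx756: all yes -> commit (commits=3)
txc19: all yes -> commit (commits=4)

Answer: 4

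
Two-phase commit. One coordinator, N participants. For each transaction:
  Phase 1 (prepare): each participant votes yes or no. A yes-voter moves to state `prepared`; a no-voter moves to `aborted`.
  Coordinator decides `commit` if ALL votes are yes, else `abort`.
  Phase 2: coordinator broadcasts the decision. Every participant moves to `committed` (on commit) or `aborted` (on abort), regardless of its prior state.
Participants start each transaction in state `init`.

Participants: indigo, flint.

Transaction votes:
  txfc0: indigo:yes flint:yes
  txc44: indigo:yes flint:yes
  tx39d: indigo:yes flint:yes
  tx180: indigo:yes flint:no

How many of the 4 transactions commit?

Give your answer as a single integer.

txfc0: all yes -> commit (commits=1)
txc44: all yes -> commit (commits=2)
tx39d: all yes -> commit (commits=3)
tx180: no from flint -> abort (commits=3)

Answer: 3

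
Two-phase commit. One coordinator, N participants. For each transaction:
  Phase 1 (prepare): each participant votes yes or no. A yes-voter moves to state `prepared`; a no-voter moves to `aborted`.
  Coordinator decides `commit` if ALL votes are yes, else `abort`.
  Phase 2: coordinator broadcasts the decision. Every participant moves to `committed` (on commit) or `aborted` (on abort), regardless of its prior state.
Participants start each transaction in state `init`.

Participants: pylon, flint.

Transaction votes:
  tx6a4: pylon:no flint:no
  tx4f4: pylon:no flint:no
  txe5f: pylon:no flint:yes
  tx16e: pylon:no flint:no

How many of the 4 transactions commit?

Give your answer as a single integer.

Answer: 0

Derivation:
tx6a4: no from pylon, flint -> abort (commits=0)
tx4f4: no from pylon, flint -> abort (commits=0)
txe5f: no from pylon -> abort (commits=0)
tx16e: no from pylon, flint -> abort (commits=0)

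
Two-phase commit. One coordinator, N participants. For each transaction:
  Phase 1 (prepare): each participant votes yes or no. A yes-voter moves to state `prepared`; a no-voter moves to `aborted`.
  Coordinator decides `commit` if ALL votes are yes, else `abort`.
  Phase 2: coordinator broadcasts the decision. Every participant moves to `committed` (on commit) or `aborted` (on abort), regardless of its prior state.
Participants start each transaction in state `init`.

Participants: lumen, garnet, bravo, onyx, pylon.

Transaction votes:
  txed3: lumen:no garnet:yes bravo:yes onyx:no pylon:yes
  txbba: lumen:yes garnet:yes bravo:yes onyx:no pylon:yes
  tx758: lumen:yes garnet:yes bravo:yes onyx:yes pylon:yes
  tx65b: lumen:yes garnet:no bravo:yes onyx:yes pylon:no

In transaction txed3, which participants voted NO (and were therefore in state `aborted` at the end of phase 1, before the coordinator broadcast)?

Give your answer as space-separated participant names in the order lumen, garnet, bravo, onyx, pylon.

Txn txed3 phase 1: lumen no -> aborted; garnet yes -> prepared; bravo yes -> prepared; onyx no -> aborted; pylon yes -> prepared

Answer: lumen onyx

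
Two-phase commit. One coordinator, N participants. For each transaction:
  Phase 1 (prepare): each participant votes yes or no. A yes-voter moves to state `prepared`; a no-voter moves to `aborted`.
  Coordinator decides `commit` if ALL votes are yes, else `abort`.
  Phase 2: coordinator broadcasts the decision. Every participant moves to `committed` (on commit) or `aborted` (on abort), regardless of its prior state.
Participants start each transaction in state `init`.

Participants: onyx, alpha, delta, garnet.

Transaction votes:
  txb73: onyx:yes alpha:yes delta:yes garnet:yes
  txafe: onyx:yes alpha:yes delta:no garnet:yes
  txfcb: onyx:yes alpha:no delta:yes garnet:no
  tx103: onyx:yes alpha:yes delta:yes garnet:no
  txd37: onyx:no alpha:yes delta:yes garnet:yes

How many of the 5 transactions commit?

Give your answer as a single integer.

txb73: all yes -> commit (commits=1)
txafe: no from delta -> abort (commits=1)
txfcb: no from alpha, garnet -> abort (commits=1)
tx103: no from garnet -> abort (commits=1)
txd37: no from onyx -> abort (commits=1)

Answer: 1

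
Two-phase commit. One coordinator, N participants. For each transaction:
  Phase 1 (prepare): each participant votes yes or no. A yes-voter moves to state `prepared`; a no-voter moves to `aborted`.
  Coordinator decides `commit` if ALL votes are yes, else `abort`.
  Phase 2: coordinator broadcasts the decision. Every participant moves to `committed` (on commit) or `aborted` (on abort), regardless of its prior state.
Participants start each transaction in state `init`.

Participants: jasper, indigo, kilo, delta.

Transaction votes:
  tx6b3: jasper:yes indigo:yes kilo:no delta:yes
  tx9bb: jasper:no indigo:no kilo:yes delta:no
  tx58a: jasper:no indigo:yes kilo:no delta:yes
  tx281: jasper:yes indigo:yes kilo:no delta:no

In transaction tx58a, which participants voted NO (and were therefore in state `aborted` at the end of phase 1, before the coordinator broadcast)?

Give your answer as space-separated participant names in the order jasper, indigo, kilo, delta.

Txn tx58a phase 1: jasper no -> aborted; indigo yes -> prepared; kilo no -> aborted; delta yes -> prepared

Answer: jasper kilo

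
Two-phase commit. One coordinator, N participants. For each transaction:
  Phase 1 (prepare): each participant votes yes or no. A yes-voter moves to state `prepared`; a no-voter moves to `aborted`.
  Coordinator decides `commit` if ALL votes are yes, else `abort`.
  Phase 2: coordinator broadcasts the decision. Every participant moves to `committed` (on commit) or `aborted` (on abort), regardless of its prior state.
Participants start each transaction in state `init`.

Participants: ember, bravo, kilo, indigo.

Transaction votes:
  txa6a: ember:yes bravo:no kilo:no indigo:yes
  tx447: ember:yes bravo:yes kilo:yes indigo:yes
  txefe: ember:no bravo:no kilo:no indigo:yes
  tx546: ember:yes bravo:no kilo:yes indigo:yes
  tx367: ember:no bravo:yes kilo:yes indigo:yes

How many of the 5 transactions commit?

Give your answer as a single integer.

Answer: 1

Derivation:
txa6a: no from bravo, kilo -> abort (commits=0)
tx447: all yes -> commit (commits=1)
txefe: no from ember, bravo, kilo -> abort (commits=1)
tx546: no from bravo -> abort (commits=1)
tx367: no from ember -> abort (commits=1)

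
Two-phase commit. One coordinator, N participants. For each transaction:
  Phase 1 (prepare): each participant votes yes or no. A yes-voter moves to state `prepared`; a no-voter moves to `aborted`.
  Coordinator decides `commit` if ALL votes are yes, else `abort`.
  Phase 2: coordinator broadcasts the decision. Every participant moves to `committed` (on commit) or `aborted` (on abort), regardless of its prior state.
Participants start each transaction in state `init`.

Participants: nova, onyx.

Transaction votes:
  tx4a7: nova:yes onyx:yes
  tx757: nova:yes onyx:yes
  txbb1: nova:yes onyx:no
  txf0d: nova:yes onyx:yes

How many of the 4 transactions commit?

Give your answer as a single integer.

tx4a7: all yes -> commit (commits=1)
tx757: all yes -> commit (commits=2)
txbb1: no from onyx -> abort (commits=2)
txf0d: all yes -> commit (commits=3)

Answer: 3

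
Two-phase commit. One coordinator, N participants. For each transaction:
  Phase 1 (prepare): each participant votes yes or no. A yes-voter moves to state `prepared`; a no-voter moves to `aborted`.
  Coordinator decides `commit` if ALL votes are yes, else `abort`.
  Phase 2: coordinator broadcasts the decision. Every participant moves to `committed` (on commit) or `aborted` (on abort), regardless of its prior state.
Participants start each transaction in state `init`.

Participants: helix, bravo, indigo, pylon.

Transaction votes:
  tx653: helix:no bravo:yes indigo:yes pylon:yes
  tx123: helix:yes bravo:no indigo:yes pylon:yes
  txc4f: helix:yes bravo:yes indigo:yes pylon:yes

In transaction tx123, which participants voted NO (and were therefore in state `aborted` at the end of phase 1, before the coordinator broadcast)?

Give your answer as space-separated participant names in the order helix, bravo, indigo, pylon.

Answer: bravo

Derivation:
Txn tx123 phase 1: helix yes -> prepared; bravo no -> aborted; indigo yes -> prepared; pylon yes -> prepared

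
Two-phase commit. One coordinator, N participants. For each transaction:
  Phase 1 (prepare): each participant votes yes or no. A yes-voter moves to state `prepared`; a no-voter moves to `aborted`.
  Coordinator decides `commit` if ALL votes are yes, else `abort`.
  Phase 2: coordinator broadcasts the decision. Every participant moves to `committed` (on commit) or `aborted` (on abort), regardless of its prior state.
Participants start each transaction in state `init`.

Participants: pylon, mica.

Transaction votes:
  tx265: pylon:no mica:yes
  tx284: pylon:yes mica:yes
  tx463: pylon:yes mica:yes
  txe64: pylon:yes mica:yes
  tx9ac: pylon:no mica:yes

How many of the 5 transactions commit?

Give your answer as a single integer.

tx265: no from pylon -> abort (commits=0)
tx284: all yes -> commit (commits=1)
tx463: all yes -> commit (commits=2)
txe64: all yes -> commit (commits=3)
tx9ac: no from pylon -> abort (commits=3)

Answer: 3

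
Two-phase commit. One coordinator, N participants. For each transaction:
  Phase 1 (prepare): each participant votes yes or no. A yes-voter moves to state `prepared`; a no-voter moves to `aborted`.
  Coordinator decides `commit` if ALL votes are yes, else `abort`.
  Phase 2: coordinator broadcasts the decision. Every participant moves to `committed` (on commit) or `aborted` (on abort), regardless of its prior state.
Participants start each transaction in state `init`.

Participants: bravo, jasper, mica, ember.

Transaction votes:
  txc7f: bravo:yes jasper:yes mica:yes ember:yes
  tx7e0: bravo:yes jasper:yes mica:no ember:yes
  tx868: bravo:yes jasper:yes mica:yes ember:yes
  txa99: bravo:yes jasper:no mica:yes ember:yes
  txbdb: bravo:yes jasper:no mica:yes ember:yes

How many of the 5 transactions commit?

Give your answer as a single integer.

Answer: 2

Derivation:
txc7f: all yes -> commit (commits=1)
tx7e0: no from mica -> abort (commits=1)
tx868: all yes -> commit (commits=2)
txa99: no from jasper -> abort (commits=2)
txbdb: no from jasper -> abort (commits=2)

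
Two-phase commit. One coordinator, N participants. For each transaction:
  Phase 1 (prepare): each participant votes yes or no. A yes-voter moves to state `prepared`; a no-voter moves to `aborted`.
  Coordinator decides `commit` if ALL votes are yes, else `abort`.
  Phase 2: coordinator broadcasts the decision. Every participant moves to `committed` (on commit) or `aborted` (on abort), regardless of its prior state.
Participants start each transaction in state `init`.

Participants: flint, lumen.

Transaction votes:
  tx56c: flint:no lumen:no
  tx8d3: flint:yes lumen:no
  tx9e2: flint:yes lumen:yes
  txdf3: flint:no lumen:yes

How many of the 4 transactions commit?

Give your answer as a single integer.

tx56c: no from flint, lumen -> abort (commits=0)
tx8d3: no from lumen -> abort (commits=0)
tx9e2: all yes -> commit (commits=1)
txdf3: no from flint -> abort (commits=1)

Answer: 1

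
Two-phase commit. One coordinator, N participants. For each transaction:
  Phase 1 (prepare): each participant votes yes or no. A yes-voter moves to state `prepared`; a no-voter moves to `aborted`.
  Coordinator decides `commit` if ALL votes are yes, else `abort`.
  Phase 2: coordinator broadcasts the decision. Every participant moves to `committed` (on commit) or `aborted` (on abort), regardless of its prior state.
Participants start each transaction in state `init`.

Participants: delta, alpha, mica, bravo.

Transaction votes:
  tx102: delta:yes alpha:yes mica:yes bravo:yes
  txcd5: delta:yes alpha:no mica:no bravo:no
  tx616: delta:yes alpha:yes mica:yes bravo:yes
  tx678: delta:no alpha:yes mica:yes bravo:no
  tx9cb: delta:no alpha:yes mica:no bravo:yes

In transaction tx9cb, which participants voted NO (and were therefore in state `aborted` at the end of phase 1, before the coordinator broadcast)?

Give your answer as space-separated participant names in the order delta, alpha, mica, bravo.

Txn tx9cb phase 1: delta no -> aborted; alpha yes -> prepared; mica no -> aborted; bravo yes -> prepared

Answer: delta mica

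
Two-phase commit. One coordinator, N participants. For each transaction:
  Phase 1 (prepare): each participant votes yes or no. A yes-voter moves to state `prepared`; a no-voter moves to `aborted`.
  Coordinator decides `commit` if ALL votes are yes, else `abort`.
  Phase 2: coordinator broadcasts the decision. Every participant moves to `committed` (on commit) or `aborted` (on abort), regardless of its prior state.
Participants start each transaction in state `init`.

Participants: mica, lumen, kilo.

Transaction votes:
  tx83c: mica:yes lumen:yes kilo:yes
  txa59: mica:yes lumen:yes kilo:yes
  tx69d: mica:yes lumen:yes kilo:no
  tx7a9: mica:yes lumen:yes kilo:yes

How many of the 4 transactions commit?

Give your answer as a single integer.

Answer: 3

Derivation:
tx83c: all yes -> commit (commits=1)
txa59: all yes -> commit (commits=2)
tx69d: no from kilo -> abort (commits=2)
tx7a9: all yes -> commit (commits=3)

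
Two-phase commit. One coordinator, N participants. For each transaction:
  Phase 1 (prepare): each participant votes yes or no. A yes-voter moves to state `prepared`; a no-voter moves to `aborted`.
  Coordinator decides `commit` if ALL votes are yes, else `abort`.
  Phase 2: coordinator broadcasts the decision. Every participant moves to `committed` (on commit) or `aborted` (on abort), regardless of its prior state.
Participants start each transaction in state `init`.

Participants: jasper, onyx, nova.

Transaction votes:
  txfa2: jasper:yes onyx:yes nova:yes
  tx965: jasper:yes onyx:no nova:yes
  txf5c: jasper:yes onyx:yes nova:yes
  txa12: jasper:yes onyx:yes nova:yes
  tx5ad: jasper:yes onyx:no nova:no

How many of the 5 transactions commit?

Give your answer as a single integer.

Answer: 3

Derivation:
txfa2: all yes -> commit (commits=1)
tx965: no from onyx -> abort (commits=1)
txf5c: all yes -> commit (commits=2)
txa12: all yes -> commit (commits=3)
tx5ad: no from onyx, nova -> abort (commits=3)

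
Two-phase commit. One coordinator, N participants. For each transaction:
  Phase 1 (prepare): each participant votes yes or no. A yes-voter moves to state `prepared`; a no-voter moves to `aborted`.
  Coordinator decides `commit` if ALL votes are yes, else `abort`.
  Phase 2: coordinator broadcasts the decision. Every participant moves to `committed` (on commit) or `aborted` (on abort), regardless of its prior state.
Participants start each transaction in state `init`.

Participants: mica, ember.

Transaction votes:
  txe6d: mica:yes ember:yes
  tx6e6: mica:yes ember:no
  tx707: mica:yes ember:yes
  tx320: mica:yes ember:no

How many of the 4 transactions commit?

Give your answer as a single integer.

txe6d: all yes -> commit (commits=1)
tx6e6: no from ember -> abort (commits=1)
tx707: all yes -> commit (commits=2)
tx320: no from ember -> abort (commits=2)

Answer: 2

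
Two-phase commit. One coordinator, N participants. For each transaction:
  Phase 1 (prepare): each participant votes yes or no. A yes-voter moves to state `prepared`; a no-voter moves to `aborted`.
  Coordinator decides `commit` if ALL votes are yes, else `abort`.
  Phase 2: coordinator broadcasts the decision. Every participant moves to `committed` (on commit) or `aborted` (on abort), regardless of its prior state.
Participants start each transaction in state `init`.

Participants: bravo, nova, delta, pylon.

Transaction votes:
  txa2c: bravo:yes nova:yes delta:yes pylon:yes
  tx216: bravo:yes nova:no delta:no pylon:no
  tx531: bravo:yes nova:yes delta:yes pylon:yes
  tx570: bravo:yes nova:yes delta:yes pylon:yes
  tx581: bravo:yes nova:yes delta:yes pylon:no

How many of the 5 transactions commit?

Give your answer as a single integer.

txa2c: all yes -> commit (commits=1)
tx216: no from nova, delta, pylon -> abort (commits=1)
tx531: all yes -> commit (commits=2)
tx570: all yes -> commit (commits=3)
tx581: no from pylon -> abort (commits=3)

Answer: 3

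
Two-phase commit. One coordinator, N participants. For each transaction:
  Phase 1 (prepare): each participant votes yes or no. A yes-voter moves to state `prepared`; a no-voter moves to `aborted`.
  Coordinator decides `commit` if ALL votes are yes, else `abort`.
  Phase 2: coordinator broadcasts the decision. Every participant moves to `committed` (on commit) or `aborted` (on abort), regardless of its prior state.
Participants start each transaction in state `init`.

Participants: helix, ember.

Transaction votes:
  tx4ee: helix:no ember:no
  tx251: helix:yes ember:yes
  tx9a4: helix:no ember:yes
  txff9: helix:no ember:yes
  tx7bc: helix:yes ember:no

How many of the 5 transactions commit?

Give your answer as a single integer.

Answer: 1

Derivation:
tx4ee: no from helix, ember -> abort (commits=0)
tx251: all yes -> commit (commits=1)
tx9a4: no from helix -> abort (commits=1)
txff9: no from helix -> abort (commits=1)
tx7bc: no from ember -> abort (commits=1)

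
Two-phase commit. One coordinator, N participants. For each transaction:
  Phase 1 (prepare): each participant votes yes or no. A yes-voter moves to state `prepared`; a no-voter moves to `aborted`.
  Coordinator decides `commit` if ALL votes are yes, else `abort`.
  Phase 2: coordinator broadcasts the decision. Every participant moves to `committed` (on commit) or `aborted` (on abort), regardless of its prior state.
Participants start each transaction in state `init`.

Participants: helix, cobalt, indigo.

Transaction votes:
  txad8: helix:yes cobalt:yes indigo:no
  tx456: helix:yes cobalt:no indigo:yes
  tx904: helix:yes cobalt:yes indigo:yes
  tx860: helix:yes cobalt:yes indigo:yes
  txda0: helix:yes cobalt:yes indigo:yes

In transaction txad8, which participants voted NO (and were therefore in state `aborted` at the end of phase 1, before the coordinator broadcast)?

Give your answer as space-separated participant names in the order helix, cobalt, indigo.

Answer: indigo

Derivation:
Txn txad8 phase 1: helix yes -> prepared; cobalt yes -> prepared; indigo no -> aborted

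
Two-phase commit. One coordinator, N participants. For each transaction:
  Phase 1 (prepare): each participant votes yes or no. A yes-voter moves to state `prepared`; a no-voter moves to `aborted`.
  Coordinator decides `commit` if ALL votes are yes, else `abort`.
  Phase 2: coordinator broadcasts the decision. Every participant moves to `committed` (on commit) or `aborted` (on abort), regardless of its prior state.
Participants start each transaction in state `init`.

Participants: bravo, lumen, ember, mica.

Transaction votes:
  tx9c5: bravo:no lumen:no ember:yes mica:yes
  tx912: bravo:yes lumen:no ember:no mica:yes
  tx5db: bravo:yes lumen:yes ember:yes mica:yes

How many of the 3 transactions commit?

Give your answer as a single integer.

tx9c5: no from bravo, lumen -> abort (commits=0)
tx912: no from lumen, ember -> abort (commits=0)
tx5db: all yes -> commit (commits=1)

Answer: 1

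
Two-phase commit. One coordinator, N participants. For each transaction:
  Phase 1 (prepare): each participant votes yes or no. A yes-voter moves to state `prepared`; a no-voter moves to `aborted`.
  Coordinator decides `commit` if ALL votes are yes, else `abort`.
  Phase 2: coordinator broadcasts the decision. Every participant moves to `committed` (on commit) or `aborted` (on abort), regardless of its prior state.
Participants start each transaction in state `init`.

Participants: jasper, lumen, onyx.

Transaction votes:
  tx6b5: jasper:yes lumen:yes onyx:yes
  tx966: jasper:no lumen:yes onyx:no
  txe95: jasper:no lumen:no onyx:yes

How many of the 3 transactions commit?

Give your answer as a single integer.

Answer: 1

Derivation:
tx6b5: all yes -> commit (commits=1)
tx966: no from jasper, onyx -> abort (commits=1)
txe95: no from jasper, lumen -> abort (commits=1)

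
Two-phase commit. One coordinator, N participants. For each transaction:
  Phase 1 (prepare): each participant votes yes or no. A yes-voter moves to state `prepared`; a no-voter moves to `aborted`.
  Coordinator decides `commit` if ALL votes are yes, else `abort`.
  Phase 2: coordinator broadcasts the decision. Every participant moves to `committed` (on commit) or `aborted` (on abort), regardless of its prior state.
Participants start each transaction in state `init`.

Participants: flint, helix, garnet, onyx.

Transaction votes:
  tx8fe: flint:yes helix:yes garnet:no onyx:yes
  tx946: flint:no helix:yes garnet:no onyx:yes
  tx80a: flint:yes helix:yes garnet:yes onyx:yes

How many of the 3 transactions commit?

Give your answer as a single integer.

Answer: 1

Derivation:
tx8fe: no from garnet -> abort (commits=0)
tx946: no from flint, garnet -> abort (commits=0)
tx80a: all yes -> commit (commits=1)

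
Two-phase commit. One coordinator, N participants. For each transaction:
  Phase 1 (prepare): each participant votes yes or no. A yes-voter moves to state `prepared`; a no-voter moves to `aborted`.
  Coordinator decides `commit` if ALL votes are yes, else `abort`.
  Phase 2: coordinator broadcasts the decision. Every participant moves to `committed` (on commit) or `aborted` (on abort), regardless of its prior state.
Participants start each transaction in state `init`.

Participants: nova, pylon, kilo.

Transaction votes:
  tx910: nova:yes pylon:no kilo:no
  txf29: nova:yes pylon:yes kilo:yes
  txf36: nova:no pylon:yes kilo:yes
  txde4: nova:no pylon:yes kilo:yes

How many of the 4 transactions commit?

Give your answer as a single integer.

tx910: no from pylon, kilo -> abort (commits=0)
txf29: all yes -> commit (commits=1)
txf36: no from nova -> abort (commits=1)
txde4: no from nova -> abort (commits=1)

Answer: 1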